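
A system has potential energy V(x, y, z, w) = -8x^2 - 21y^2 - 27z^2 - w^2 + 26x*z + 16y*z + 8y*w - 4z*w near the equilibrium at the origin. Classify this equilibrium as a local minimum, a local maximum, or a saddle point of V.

The Hessian at the origin is H = [[-16, 0, 26, 0], [0, -42, 16, 8], [26, 16, -54, -4], [0, 8, -4, -2]].
An LDLᵀ factorisation of H has diagonal entries -16, -42, -475/84, -6/19.
Counting signs: 4 negative.
H is negative definite, so the origin is a strict local maximum.

local maximum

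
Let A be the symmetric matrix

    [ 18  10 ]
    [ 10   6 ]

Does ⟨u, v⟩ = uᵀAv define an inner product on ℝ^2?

Symmetric row and column elimination reduces A to a congruent diagonal form with pivots 18, 4/9.
Counting signs: 2 positive.
Hence Q is positive definite.
⟨·,·⟩ is an inner product exactly when A is positive definite.

yes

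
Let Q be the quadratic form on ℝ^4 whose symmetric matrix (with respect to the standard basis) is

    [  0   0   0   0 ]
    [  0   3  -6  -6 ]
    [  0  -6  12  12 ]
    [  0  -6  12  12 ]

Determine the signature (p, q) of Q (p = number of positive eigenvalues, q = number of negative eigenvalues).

(1, 0)

Row-reducing A symmetrically gives the diagonal entries 0, 3, 0, 0.
Counting signs: 1 positive, 3 zero.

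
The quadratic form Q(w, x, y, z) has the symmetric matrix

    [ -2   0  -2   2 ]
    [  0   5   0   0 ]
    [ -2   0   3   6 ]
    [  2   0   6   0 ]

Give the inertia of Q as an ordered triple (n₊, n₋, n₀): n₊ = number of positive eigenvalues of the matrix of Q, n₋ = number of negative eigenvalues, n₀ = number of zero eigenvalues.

(2, 2, 0)

Applying the same elementary operations to the rows and columns of A produces a congruent diagonal matrix with entries -2, 5, 5, -6/5.
Counting signs: 2 positive, 2 negative.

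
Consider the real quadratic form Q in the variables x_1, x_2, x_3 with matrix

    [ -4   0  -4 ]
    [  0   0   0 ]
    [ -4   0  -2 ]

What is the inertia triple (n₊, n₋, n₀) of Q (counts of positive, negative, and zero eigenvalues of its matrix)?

Symmetric row and column elimination reduces A to a congruent diagonal form with pivots -4, 0, 2.
That gives 1 positive, 1 negative, 1 zero pivots.

(1, 1, 1)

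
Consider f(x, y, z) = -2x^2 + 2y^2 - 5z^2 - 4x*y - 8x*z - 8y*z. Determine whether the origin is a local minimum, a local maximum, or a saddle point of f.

saddle point

The Hessian at the origin is H = [[-4, -4, -8], [-4, 4, -8], [-8, -8, -10]].
Row-reducing H symmetrically gives the diagonal entries -4, 8, 6.
That gives 2 positive, 1 negative pivots.
H is indefinite, so the origin is a saddle point.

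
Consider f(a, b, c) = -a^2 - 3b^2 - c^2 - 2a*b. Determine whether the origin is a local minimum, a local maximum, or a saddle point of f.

local maximum

The Hessian at the origin is H = [[-2, -2, 0], [-2, -6, 0], [0, 0, -2]].
Applying the same elementary operations to the rows and columns of H produces a congruent diagonal matrix with entries -2, -4, -2.
So there are 3 negative pivots.
H is negative definite, so the origin is a strict local maximum.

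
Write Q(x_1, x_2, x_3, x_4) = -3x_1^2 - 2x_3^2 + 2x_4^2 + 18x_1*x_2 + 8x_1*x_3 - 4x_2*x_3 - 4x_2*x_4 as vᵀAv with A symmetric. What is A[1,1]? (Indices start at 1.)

The coefficient of x_1^2 in Q is -3, and that is exactly A[1,1].

-3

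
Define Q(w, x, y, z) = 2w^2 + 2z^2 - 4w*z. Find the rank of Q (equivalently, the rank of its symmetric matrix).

1

The associated matrix is A = [[2, 0, 0, -2], [0, 0, 0, 0], [0, 0, 0, 0], [-2, 0, 0, 2]].
Applying the same elementary operations to the rows and columns of A produces a congruent diagonal matrix with entries 2, 0, 0, 0.
That gives 1 positive, 3 zero pivots.
The rank is the number of nonzero pivots: 1.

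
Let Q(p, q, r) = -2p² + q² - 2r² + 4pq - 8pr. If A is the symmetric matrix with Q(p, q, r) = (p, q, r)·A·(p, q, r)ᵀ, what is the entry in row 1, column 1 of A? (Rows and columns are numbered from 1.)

-2

The coefficient of p² in Q is -2, and that is exactly A[1,1].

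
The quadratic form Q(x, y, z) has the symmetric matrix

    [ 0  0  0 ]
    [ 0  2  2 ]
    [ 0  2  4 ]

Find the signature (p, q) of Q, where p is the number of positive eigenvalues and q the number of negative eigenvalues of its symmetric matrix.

(2, 0)

Symmetric row and column elimination reduces A to a congruent diagonal form with pivots 0, 2, 2.
That gives 2 positive, 1 zero pivots.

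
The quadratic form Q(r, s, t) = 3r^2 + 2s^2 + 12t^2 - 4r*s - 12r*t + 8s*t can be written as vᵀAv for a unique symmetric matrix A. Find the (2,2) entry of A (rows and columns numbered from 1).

2

The coefficient of s^2 in Q is 2, and that is exactly A[2,2].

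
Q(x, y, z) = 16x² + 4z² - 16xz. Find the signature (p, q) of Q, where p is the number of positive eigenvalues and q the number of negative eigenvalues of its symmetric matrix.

(1, 0)

Write A = [[16, 0, -8], [0, 0, 0], [-8, 0, 4]].
Congruent diagonalization of A (simultaneous row and column reduction) yields pivots 16, 0, 0.
So there are 1 positive, 2 zero pivots.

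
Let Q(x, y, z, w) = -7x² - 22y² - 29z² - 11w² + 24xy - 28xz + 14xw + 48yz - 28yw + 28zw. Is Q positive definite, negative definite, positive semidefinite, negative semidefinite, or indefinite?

The symmetric matrix of Q is A = [[-7, 12, -14, 7], [12, -22, 24, -14], [-14, 24, -29, 14], [7, -14, 14, -11]].
Leading principal minors: Δ_1 = -7, Δ_2 = 10, Δ_3 = -10, Δ_4 = 12.
The signs alternate starting with Δ_1 < 0, so by Sylvester's criterion Q is negative definite.

negative definite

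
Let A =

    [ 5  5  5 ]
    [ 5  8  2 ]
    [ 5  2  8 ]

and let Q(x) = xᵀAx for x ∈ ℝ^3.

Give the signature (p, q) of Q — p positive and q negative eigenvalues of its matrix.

Congruent diagonalization of A (simultaneous row and column reduction) yields pivots 5, 3, 0.
Counting signs: 2 positive, 1 zero.

(2, 0)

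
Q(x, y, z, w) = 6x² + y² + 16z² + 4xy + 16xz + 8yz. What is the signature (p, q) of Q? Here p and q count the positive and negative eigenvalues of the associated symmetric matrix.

The associated matrix is A = [[6, 2, 8, 0], [2, 1, 4, 0], [8, 4, 16, 0], [0, 0, 0, 0]].
Congruent diagonalization of A (simultaneous row and column reduction) yields pivots 6, 1/3, 0, 0.
So there are 2 positive, 2 zero pivots.

(2, 0)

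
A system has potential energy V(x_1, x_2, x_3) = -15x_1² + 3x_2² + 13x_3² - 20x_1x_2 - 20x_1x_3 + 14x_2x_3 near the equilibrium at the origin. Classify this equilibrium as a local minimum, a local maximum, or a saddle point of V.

saddle point

The Hessian at the origin is H = [[-30, -20, -20], [-20, 6, 14], [-20, 14, 26]].
Applying the same elementary operations to the rows and columns of H produces a congruent diagonal matrix with entries -30, 58/3, 20/29.
So there are 2 positive, 1 negative pivots.
H is indefinite, so the origin is a saddle point.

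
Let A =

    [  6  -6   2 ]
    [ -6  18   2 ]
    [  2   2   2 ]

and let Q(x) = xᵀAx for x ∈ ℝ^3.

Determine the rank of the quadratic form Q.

Applying the same elementary operations to the rows and columns of A produces a congruent diagonal matrix with entries 6, 12, 0.
So there are 2 positive, 1 zero pivots.
The rank is the number of nonzero pivots: 2.

2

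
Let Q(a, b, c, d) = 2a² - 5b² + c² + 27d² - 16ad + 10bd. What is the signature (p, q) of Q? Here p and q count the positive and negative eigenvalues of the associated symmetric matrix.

(2, 1)

The associated matrix is A = [[2, 0, 0, -8], [0, -5, 0, 5], [0, 0, 1, 0], [-8, 5, 0, 27]].
Congruent diagonalization of A (simultaneous row and column reduction) yields pivots 2, -5, 1, 0.
So there are 2 positive, 1 negative, 1 zero pivots.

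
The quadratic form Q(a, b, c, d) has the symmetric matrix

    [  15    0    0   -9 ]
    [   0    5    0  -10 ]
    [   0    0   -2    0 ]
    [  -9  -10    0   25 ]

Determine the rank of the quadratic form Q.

Row-reducing A symmetrically gives the diagonal entries 15, 5, -2, -2/5.
That gives 2 positive, 2 negative pivots.
The rank is the number of nonzero pivots: 4.

4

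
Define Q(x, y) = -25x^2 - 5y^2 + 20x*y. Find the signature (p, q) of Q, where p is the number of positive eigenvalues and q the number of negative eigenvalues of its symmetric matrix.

(0, 2)

The symmetric matrix is A = [[-25, 10], [10, -5]].
Applying the same elementary operations to the rows and columns of A produces a congruent diagonal matrix with entries -25, -1.
So there are 2 negative pivots.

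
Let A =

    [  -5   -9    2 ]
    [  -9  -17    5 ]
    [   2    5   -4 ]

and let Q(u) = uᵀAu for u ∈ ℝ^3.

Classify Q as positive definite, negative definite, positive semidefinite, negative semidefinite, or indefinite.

Leading principal minors: Δ_1 = -5, Δ_2 = 4, Δ_3 = -3.
The signs alternate starting with Δ_1 < 0, so by Sylvester's criterion Q is negative definite.

negative definite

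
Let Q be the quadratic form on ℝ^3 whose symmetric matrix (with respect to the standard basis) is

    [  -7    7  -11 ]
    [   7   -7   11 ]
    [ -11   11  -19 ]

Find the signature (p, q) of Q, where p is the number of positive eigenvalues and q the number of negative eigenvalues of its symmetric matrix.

(0, 2)

Congruent diagonalization of A (simultaneous row and column reduction) yields pivots -7, 0, -12/7.
That gives 2 negative, 1 zero pivots.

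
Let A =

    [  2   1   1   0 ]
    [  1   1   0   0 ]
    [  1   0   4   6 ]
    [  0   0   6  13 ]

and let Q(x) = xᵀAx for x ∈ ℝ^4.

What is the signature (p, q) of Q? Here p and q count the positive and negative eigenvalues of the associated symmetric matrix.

(4, 0)

An LDLᵀ factorisation of A has diagonal entries 2, 1/2, 3, 1.
That gives 4 positive pivots.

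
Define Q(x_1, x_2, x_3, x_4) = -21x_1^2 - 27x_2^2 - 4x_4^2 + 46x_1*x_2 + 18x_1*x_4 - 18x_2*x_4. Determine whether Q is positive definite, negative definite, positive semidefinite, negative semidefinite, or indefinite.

indefinite

Write A = [[-21, 23, 0, 9], [23, -27, 0, -9], [0, 0, 0, 0], [9, -9, 0, -4]].
Symmetric row and column elimination reduces A to a congruent diagonal form with pivots -21, -38/21, 0, 5/19.
That gives 1 positive, 2 negative, 1 zero pivots.
Hence Q is indefinite.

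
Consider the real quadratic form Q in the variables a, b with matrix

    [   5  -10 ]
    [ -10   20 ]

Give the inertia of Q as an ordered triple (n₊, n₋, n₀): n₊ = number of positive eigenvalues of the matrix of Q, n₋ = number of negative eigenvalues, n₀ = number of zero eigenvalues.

(1, 0, 1)

Row-reducing A symmetrically gives the diagonal entries 5, 0.
Counting signs: 1 positive, 1 zero.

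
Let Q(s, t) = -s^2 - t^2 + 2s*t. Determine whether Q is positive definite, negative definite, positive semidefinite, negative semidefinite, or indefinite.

negative semidefinite

The symmetric matrix is A = [[-1, 1], [1, -1]].
Congruent diagonalization of A (simultaneous row and column reduction) yields pivots -1, 0.
Counting signs: 1 negative, 1 zero.
Hence Q is negative semidefinite.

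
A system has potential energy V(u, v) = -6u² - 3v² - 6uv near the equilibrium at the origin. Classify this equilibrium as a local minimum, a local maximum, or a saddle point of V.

The Hessian at the origin is H = [[-12, -6], [-6, -6]].
det H = -12·-6 − (-6)² = 36 > 0 and H[1,1] = -12 < 0, so H is negative definite.
Therefore the origin is a local maximum.

local maximum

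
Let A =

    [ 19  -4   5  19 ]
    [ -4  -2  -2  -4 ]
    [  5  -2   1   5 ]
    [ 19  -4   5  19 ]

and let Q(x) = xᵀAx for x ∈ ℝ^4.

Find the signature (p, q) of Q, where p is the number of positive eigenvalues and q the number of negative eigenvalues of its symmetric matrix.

Symmetric row and column elimination reduces A to a congruent diagonal form with pivots 19, -54/19, 0, 0.
So there are 1 positive, 1 negative, 2 zero pivots.

(1, 1)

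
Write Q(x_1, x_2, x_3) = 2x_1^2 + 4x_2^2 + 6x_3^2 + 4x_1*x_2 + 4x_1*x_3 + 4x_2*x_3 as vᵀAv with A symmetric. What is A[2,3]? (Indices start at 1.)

The coefficient of x_2·x_3 in Q is 4. For a symmetric A this equals A[2,3] + A[3,2] = 2·A[2,3].
So A[2,3] = 4/2 = 2.

2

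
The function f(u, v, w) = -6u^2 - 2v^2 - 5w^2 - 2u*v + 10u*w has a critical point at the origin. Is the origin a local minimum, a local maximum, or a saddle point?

The Hessian at the origin is H = [[-12, -2, 10], [-2, -4, 0], [10, 0, -10]].
Applying the same elementary operations to the rows and columns of H produces a congruent diagonal matrix with entries -12, -11/3, -10/11.
So there are 3 negative pivots.
H is negative definite, so the origin is a strict local maximum.

local maximum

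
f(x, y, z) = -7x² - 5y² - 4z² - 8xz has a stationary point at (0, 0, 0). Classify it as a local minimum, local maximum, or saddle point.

local maximum

The Hessian at the origin is H = [[-14, 0, -8], [0, -10, 0], [-8, 0, -8]].
An LDLᵀ factorisation of H has diagonal entries -14, -10, -24/7.
So there are 3 negative pivots.
H is negative definite, so the origin is a strict local maximum.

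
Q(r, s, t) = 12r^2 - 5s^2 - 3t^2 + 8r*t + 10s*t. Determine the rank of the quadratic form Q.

The associated matrix is A = [[12, 0, 4], [0, -5, 5], [4, 5, -3]].
Symmetric row and column elimination reduces A to a congruent diagonal form with pivots 12, -5, 2/3.
That gives 2 positive, 1 negative pivots.
The rank is the number of nonzero pivots: 3.

3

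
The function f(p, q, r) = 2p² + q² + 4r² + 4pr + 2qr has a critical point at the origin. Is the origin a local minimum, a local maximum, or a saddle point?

local minimum

The Hessian at the origin is H = [[4, 0, 4], [0, 2, 2], [4, 2, 8]].
Row-reducing H symmetrically gives the diagonal entries 4, 2, 2.
That gives 3 positive pivots.
H is positive definite, so the origin is a strict local minimum.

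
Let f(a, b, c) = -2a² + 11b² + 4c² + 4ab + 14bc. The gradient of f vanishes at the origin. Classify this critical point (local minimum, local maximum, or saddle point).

saddle point

The Hessian at the origin is H = [[-4, 4, 0], [4, 22, 14], [0, 14, 8]].
Symmetric row and column elimination reduces H to a congruent diagonal form with pivots -4, 26, 6/13.
So there are 2 positive, 1 negative pivots.
H is indefinite, so the origin is a saddle point.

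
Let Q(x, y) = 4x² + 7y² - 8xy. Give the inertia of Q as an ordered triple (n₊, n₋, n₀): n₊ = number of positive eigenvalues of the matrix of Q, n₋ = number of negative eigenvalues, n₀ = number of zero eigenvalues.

(2, 0, 0)

Write A = [[4, -4], [-4, 7]].
Symmetric row and column elimination reduces A to a congruent diagonal form with pivots 4, 3.
That gives 2 positive pivots.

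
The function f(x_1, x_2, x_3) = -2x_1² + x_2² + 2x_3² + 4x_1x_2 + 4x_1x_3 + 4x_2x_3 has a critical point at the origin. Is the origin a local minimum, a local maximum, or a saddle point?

saddle point

The Hessian at the origin is H = [[-4, 4, 4], [4, 2, 4], [4, 4, 4]].
Symmetric row and column elimination reduces H to a congruent diagonal form with pivots -4, 6, -8/3.
So there are 1 positive, 2 negative pivots.
H is indefinite, so the origin is a saddle point.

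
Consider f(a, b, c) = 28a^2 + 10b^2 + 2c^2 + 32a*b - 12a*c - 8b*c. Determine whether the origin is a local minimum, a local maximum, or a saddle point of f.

local minimum

The Hessian at the origin is H = [[56, 32, -12], [32, 20, -8], [-12, -8, 4]].
Applying the same elementary operations to the rows and columns of H produces a congruent diagonal matrix with entries 56, 12/7, 2/3.
That gives 3 positive pivots.
H is positive definite, so the origin is a strict local minimum.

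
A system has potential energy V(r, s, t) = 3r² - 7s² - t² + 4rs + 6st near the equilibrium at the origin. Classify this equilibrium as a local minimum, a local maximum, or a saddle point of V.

saddle point

The Hessian at the origin is H = [[6, 4, 0], [4, -14, 6], [0, 6, -2]].
Row-reducing H symmetrically gives the diagonal entries 6, -50/3, 4/25.
Counting signs: 2 positive, 1 negative.
H is indefinite, so the origin is a saddle point.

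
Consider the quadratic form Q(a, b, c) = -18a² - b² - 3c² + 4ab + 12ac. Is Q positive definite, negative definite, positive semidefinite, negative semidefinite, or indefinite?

Write A = [[-18, 2, 6], [2, -1, 0], [6, 0, -3]].
Symmetric row and column elimination reduces A to a congruent diagonal form with pivots -18, -7/9, -3/7.
Counting signs: 3 negative.
Hence Q is negative definite.

negative definite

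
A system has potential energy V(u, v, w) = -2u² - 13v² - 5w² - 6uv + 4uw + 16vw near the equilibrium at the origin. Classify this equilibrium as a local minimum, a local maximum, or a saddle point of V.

local maximum

The Hessian at the origin is H = [[-4, -6, 4], [-6, -26, 16], [4, 16, -10]].
Applying the same elementary operations to the rows and columns of H produces a congruent diagonal matrix with entries -4, -17, -2/17.
That gives 3 negative pivots.
H is negative definite, so the origin is a strict local maximum.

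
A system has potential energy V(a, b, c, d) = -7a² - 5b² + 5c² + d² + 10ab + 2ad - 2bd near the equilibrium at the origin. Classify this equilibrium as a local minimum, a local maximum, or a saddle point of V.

The Hessian at the origin is H = [[-14, 10, 0, 2], [10, -10, 0, -2], [0, 0, 10, 0], [2, -2, 0, 2]].
Row-reducing H symmetrically gives the diagonal entries -14, -20/7, 10, 12/5.
So there are 2 positive, 2 negative pivots.
H is indefinite, so the origin is a saddle point.

saddle point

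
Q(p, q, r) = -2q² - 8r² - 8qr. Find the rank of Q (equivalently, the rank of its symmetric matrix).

The associated matrix is A = [[0, 0, 0], [0, -2, -4], [0, -4, -8]].
Applying the same elementary operations to the rows and columns of A produces a congruent diagonal matrix with entries 0, -2, 0.
So there are 1 negative, 2 zero pivots.
The rank is the number of nonzero pivots: 1.

1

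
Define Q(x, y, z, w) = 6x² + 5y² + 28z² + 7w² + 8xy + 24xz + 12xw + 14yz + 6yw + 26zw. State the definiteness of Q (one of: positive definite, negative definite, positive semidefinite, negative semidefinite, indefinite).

Write A = [[6, 4, 12, 6], [4, 5, 7, 3], [12, 7, 28, 13], [6, 3, 13, 7]].
Applying the same elementary operations to the rows and columns of A produces a congruent diagonal matrix with entries 6, 7/3, 25/7, 12/25.
That gives 4 positive pivots.
Hence Q is positive definite.

positive definite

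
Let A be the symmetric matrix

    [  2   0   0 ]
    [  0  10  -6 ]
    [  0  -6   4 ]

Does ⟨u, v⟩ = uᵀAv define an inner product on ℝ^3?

Congruent diagonalization of A (simultaneous row and column reduction) yields pivots 2, 10, 2/5.
Counting signs: 3 positive.
Hence Q is positive definite.
⟨·,·⟩ is an inner product exactly when A is positive definite.

yes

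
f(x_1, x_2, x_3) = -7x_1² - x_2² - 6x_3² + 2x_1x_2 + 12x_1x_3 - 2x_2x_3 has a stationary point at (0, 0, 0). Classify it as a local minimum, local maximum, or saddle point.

The Hessian at the origin is H = [[-14, 2, 12], [2, -2, -2], [12, -2, -12]].
Row-reducing H symmetrically gives the diagonal entries -14, -12/7, -5/3.
So there are 3 negative pivots.
H is negative definite, so the origin is a strict local maximum.

local maximum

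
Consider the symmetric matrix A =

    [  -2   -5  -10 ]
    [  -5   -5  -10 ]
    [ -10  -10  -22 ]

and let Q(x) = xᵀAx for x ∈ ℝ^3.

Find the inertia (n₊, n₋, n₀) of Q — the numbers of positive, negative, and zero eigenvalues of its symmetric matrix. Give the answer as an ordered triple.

(1, 2, 0)

Symmetric row and column elimination reduces A to a congruent diagonal form with pivots -2, 15/2, -2.
So there are 1 positive, 2 negative pivots.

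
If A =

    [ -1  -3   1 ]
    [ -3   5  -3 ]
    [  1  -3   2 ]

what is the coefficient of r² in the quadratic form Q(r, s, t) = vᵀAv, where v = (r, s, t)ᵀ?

-1

The coefficient of r² is the diagonal entry A[1,1] = -1.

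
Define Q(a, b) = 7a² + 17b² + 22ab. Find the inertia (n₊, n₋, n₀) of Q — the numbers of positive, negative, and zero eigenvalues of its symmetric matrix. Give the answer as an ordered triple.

The symmetric matrix is A = [[7, 11], [11, 17]].
Congruent diagonalization of A (simultaneous row and column reduction) yields pivots 7, -2/7.
Counting signs: 1 positive, 1 negative.

(1, 1, 0)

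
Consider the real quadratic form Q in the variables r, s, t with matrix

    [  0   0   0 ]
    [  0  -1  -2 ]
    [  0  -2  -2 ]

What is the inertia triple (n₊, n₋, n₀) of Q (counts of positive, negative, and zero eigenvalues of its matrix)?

(1, 1, 1)

Applying the same elementary operations to the rows and columns of A produces a congruent diagonal matrix with entries 0, -1, 2.
That gives 1 positive, 1 negative, 1 zero pivots.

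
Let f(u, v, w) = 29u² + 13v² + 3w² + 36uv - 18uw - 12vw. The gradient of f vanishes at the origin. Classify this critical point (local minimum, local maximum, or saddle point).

local minimum

The Hessian at the origin is H = [[58, 36, -18], [36, 26, -12], [-18, -12, 6]].
Row-reducing H symmetrically gives the diagonal entries 58, 106/29, 12/53.
Counting signs: 3 positive.
H is positive definite, so the origin is a strict local minimum.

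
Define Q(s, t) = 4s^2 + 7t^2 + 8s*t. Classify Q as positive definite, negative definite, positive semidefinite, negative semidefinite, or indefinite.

positive definite

The symmetric matrix of Q is A = [[4, 4], [4, 7]].
Leading principal minors: Δ_1 = 4, Δ_2 = 12.
All leading principal minors are positive, so by Sylvester's criterion Q is positive definite.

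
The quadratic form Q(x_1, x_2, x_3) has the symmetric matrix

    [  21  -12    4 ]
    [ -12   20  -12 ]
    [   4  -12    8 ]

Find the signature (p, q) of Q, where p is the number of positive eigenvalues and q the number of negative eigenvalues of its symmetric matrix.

(3, 0)

Row-reducing A symmetrically gives the diagonal entries 21, 92/7, 4/69.
That gives 3 positive pivots.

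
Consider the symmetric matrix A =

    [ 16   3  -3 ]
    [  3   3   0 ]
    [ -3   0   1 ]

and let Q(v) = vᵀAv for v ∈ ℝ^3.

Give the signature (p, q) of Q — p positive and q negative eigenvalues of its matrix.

An LDLᵀ factorisation of A has diagonal entries 16, 39/16, 4/13.
Counting signs: 3 positive.

(3, 0)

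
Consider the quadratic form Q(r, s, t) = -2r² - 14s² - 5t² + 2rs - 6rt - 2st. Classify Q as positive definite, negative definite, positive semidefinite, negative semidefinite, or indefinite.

The associated matrix is A = [[-2, 1, -3], [1, -14, -1], [-3, -1, -5]].
Symmetric row and column elimination reduces A to a congruent diagonal form with pivots -2, -27/2, -1/27.
That gives 3 negative pivots.
Hence Q is negative definite.

negative definite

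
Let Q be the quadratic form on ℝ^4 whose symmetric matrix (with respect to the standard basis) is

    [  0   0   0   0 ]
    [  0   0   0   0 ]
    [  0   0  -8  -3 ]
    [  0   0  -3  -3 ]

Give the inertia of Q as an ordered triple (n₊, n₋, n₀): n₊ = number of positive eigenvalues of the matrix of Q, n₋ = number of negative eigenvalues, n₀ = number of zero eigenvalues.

Symmetric row and column elimination reduces A to a congruent diagonal form with pivots 0, 0, -8, -15/8.
Counting signs: 2 negative, 2 zero.

(0, 2, 2)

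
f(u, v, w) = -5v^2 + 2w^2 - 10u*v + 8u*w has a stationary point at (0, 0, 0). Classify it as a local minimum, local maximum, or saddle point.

The Hessian at the origin is H = [[0, -10, 8], [-10, -10, 0], [8, 0, 4]].
H is indefinite, so the origin is a saddle point.

saddle point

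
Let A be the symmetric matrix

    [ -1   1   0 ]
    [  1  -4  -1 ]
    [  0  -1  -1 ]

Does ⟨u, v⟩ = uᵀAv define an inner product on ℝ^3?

no

Leading principal minors: Δ_1 = -1, Δ_2 = 3, Δ_3 = -2.
The signs alternate starting with Δ_1 < 0, so by Sylvester's criterion Q is negative definite.
⟨·,·⟩ is an inner product exactly when A is positive definite.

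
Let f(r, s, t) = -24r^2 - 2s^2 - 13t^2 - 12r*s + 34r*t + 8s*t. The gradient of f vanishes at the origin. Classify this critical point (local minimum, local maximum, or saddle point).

The Hessian at the origin is H = [[-48, -12, 34], [-12, -4, 8], [34, 8, -26]].
Symmetric row and column elimination reduces H to a congruent diagonal form with pivots -48, -1, -5/3.
Counting signs: 3 negative.
H is negative definite, so the origin is a strict local maximum.

local maximum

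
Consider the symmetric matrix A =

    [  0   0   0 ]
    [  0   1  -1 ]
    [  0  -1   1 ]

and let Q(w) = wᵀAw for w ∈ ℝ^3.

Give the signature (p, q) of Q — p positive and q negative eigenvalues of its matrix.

Applying the same elementary operations to the rows and columns of A produces a congruent diagonal matrix with entries 0, 1, 0.
That gives 1 positive, 2 zero pivots.

(1, 0)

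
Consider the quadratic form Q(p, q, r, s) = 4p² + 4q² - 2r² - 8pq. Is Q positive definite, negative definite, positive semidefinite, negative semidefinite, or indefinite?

indefinite

The associated matrix is A = [[4, -4, 0, 0], [-4, 4, 0, 0], [0, 0, -2, 0], [0, 0, 0, 0]].
Congruent diagonalization of A (simultaneous row and column reduction) yields pivots 4, 0, -2, 0.
That gives 1 positive, 1 negative, 2 zero pivots.
Hence Q is indefinite.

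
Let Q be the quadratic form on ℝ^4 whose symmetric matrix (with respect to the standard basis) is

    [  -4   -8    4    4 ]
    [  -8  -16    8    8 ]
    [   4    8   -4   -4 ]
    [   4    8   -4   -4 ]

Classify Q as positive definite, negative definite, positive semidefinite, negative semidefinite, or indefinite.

Applying the same elementary operations to the rows and columns of A produces a congruent diagonal matrix with entries -4, 0, 0, 0.
Counting signs: 1 negative, 3 zero.
Hence Q is negative semidefinite.

negative semidefinite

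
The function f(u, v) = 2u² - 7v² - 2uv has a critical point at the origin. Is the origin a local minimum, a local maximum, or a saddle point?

The Hessian at the origin is H = [[4, -2], [-2, -14]].
det H = 4·-14 − (-2)² = -60 < 0, so H is indefinite.
Therefore the origin is a saddle point.

saddle point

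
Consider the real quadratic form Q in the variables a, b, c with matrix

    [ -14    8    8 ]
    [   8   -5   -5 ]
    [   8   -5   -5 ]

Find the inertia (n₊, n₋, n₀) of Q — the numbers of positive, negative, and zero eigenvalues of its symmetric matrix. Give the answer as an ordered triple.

(0, 2, 1)

Symmetric row and column elimination reduces A to a congruent diagonal form with pivots -14, -3/7, 0.
Counting signs: 2 negative, 1 zero.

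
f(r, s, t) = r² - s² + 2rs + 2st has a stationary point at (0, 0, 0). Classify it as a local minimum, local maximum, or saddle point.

The Hessian at the origin is H = [[2, 2, 0], [2, -2, 2], [0, 2, 0]].
Congruent diagonalization of H (simultaneous row and column reduction) yields pivots 2, -4, 1.
That gives 2 positive, 1 negative pivots.
H is indefinite, so the origin is a saddle point.

saddle point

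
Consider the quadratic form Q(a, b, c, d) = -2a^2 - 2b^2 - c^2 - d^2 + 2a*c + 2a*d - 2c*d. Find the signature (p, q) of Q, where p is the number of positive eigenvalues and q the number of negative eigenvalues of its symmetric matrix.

Write A = [[-2, 0, 1, 1], [0, -2, 0, 0], [1, 0, -1, -1], [1, 0, -1, -1]].
Congruent diagonalization of A (simultaneous row and column reduction) yields pivots -2, -2, -1/2, 0.
Counting signs: 3 negative, 1 zero.

(0, 3)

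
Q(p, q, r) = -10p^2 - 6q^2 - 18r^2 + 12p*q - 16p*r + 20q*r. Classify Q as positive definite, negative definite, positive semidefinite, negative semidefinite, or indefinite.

negative definite

The associated matrix is A = [[-10, 6, -8], [6, -6, 10], [-8, 10, -18]].
Symmetric row and column elimination reduces A to a congruent diagonal form with pivots -10, -12/5, -1/3.
Counting signs: 3 negative.
Hence Q is negative definite.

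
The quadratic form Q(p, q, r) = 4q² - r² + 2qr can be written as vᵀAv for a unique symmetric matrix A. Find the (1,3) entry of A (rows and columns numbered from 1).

The coefficient of p·r in Q is 0. For a symmetric A this equals A[1,3] + A[3,1] = 2·A[1,3].
So A[1,3] = 0/2 = 0.

0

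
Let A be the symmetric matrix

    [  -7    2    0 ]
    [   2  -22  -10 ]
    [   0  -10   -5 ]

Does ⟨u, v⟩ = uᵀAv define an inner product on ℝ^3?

no

An LDLᵀ factorisation of A has diagonal entries -7, -150/7, -1/3.
Counting signs: 3 negative.
Hence Q is negative definite.
⟨·,·⟩ is an inner product exactly when A is positive definite.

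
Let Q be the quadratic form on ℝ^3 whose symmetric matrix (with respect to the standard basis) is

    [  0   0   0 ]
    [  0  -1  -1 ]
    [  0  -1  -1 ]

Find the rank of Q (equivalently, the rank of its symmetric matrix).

1

Symmetric row and column elimination reduces A to a congruent diagonal form with pivots 0, -1, 0.
So there are 1 negative, 2 zero pivots.
The rank is the number of nonzero pivots: 1.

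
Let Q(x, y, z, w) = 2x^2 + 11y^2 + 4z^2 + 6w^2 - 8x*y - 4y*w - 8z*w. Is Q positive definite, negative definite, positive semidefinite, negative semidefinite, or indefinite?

positive definite

The associated matrix is A = [[2, -4, 0, 0], [-4, 11, 0, -2], [0, 0, 4, -4], [0, -2, -4, 6]].
Symmetric row and column elimination reduces A to a congruent diagonal form with pivots 2, 3, 4, 2/3.
Counting signs: 4 positive.
Hence Q is positive definite.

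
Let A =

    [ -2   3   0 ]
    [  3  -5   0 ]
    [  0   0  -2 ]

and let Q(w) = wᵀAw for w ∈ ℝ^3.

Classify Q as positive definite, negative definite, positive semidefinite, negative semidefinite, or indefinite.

negative definite

Congruent diagonalization of A (simultaneous row and column reduction) yields pivots -2, -1/2, -2.
Counting signs: 3 negative.
Hence Q is negative definite.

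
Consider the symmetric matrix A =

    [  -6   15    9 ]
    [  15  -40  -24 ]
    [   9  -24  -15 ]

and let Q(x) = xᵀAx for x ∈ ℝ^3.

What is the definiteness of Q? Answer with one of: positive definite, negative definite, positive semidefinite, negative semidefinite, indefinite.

negative definite

Leading principal minors: Δ_1 = -6, Δ_2 = 15, Δ_3 = -9.
The signs alternate starting with Δ_1 < 0, so by Sylvester's criterion Q is negative definite.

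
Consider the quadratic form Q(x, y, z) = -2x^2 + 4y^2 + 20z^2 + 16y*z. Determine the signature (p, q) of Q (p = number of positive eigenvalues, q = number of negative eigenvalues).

(2, 1)

The symmetric matrix is A = [[-2, 0, 0], [0, 4, 8], [0, 8, 20]].
Congruent diagonalization of A (simultaneous row and column reduction) yields pivots -2, 4, 4.
Counting signs: 2 positive, 1 negative.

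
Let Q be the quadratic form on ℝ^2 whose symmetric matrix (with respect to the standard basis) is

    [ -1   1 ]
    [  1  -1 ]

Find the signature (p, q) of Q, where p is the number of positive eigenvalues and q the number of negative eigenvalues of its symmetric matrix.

(0, 1)

Row-reducing A symmetrically gives the diagonal entries -1, 0.
That gives 1 negative, 1 zero pivots.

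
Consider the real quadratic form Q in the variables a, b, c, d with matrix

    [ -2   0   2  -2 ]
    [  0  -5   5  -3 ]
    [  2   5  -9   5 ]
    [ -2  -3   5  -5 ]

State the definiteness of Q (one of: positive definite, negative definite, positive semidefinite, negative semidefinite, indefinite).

negative definite

Leading principal minors: Δ_1 = -2, Δ_2 = 10, Δ_3 = -20, Δ_4 = 24.
The signs alternate starting with Δ_1 < 0, so by Sylvester's criterion Q is negative definite.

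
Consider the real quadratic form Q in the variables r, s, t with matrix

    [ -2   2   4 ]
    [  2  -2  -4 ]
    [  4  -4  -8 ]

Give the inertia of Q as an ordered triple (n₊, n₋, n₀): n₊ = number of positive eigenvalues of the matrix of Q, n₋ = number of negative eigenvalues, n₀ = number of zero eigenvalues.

(0, 1, 2)

Row-reducing A symmetrically gives the diagonal entries -2, 0, 0.
So there are 1 negative, 2 zero pivots.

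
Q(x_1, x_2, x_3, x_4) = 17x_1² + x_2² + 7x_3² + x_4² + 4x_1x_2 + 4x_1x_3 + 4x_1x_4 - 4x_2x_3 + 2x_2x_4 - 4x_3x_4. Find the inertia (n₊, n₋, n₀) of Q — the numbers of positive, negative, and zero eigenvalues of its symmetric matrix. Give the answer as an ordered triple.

(3, 0, 1)

The symmetric matrix is A = [[17, 2, 2, 2], [2, 1, -2, 1], [2, -2, 7, -2], [2, 1, -2, 1]].
Symmetric row and column elimination reduces A to a congruent diagonal form with pivots 17, 13/17, 3/13, 0.
So there are 3 positive, 1 zero pivots.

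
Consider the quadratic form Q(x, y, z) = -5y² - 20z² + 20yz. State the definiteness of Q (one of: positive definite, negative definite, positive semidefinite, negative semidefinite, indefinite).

The symmetric matrix is A = [[0, 0, 0], [0, -5, 10], [0, 10, -20]].
Row-reducing A symmetrically gives the diagonal entries 0, -5, 0.
Counting signs: 1 negative, 2 zero.
Hence Q is negative semidefinite.

negative semidefinite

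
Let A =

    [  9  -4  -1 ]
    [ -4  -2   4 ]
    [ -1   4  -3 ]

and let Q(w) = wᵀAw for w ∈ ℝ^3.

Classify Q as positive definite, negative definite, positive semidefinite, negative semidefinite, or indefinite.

indefinite

Row-reducing A symmetrically gives the diagonal entries 9, -34/9, 4/17.
That gives 2 positive, 1 negative pivots.
Hence Q is indefinite.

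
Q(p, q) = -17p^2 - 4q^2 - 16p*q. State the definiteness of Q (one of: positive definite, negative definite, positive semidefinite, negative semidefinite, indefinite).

The symmetric matrix of Q is [[-17, -8], [-8, -4]].
For the 2×2 matrix [[-17, -8], [-8, -4]]: det = -17·-4 − (-8)² = 4, trace = -21.
det > 0 so both eigenvalues share the sign of the trace; trace = -21 < 0 ⇒ both negative.

negative definite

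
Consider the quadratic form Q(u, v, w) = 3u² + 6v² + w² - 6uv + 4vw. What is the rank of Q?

The symmetric matrix is A = [[3, -3, 0], [-3, 6, 2], [0, 2, 1]].
Congruent diagonalization of A (simultaneous row and column reduction) yields pivots 3, 3, -1/3.
Counting signs: 2 positive, 1 negative.
The rank is the number of nonzero pivots: 3.

3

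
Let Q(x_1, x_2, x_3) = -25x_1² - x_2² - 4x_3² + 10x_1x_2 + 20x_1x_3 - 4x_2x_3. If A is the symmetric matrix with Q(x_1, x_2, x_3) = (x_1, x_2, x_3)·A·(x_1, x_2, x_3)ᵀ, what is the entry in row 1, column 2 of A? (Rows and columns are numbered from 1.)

The coefficient of x_1·x_2 in Q is 10. For a symmetric A this equals A[1,2] + A[2,1] = 2·A[1,2].
So A[1,2] = 10/2 = 5.

5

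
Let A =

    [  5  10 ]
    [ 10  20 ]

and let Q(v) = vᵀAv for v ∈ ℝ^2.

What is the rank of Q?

1

Applying the same elementary operations to the rows and columns of A produces a congruent diagonal matrix with entries 5, 0.
So there are 1 positive, 1 zero pivots.
The rank is the number of nonzero pivots: 1.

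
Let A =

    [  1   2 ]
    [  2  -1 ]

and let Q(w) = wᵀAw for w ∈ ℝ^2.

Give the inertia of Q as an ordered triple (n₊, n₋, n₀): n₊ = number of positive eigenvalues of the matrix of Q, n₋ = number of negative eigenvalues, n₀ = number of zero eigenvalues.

(1, 1, 0)

Applying the same elementary operations to the rows and columns of A produces a congruent diagonal matrix with entries 1, -5.
That gives 1 positive, 1 negative pivots.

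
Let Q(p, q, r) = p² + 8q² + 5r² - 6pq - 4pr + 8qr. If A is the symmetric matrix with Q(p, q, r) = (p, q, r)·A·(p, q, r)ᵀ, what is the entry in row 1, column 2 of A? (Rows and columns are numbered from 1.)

The coefficient of p·q in Q is -6. For a symmetric A this equals A[1,2] + A[2,1] = 2·A[1,2].
So A[1,2] = -6/2 = -3.

-3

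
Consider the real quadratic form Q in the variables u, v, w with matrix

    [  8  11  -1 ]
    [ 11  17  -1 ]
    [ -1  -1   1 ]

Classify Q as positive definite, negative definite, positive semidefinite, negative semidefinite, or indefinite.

Leading principal minors: Δ_1 = 8, Δ_2 = 15, Δ_3 = 12.
All leading principal minors are positive, so by Sylvester's criterion Q is positive definite.

positive definite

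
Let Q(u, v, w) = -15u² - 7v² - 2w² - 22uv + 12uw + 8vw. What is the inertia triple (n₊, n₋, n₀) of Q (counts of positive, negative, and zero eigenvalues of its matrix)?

(2, 1, 0)

Write A = [[-15, -11, 6], [-11, -7, 4], [6, 4, -2]].
Congruent diagonalization of A (simultaneous row and column reduction) yields pivots -15, 16/15, 1/4.
Counting signs: 2 positive, 1 negative.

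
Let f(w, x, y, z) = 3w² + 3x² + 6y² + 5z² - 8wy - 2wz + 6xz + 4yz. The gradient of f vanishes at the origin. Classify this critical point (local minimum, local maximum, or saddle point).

The Hessian at the origin is H = [[6, 0, -8, -2], [0, 6, 0, 6], [-8, 0, 12, 4], [-2, 6, 4, 10]].
Symmetric row and column elimination reduces H to a congruent diagonal form with pivots 6, 6, 4/3, 2.
That gives 4 positive pivots.
H is positive definite, so the origin is a strict local minimum.

local minimum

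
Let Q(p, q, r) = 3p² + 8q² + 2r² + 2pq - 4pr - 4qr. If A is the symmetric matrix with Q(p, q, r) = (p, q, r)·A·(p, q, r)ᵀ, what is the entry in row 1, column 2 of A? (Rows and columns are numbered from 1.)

The coefficient of p·q in Q is 2. For a symmetric A this equals A[1,2] + A[2,1] = 2·A[1,2].
So A[1,2] = 2/2 = 1.

1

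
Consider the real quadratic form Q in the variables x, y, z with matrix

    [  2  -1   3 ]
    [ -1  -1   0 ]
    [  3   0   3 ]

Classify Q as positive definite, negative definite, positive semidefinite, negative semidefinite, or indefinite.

Congruent diagonalization of A (simultaneous row and column reduction) yields pivots 2, -3/2, 0.
Counting signs: 1 positive, 1 negative, 1 zero.
Hence Q is indefinite.

indefinite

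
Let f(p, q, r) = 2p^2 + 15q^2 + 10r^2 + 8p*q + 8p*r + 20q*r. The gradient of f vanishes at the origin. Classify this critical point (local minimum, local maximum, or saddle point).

local minimum

The Hessian at the origin is H = [[4, 8, 8], [8, 30, 20], [8, 20, 20]].
Congruent diagonalization of H (simultaneous row and column reduction) yields pivots 4, 14, 20/7.
That gives 3 positive pivots.
H is positive definite, so the origin is a strict local minimum.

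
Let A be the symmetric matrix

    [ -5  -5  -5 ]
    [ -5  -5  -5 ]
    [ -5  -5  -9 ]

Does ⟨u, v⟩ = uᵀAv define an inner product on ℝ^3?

Applying the same elementary operations to the rows and columns of A produces a congruent diagonal matrix with entries -5, 0, -4.
So there are 2 negative, 1 zero pivots.
Hence Q is negative semidefinite.
⟨·,·⟩ is an inner product exactly when A is positive definite.

no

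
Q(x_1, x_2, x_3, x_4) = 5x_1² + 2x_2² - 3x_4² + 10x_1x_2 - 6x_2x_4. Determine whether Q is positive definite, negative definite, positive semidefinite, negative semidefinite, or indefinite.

The associated matrix is A = [[5, 5, 0, 0], [5, 2, 0, -3], [0, 0, 0, 0], [0, -3, 0, -3]].
Applying the same elementary operations to the rows and columns of A produces a congruent diagonal matrix with entries 5, -3, 0, 0.
So there are 1 positive, 1 negative, 2 zero pivots.
Hence Q is indefinite.

indefinite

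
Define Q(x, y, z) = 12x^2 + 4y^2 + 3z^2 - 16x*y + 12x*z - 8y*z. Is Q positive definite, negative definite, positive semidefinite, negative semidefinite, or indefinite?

indefinite

The symmetric matrix is A = [[12, -8, 6], [-8, 4, -4], [6, -4, 3]].
Applying the same elementary operations to the rows and columns of A produces a congruent diagonal matrix with entries 12, -4/3, 0.
Counting signs: 1 positive, 1 negative, 1 zero.
Hence Q is indefinite.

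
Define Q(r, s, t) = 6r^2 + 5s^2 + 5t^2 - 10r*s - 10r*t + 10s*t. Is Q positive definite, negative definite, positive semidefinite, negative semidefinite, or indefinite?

The associated matrix is A = [[6, -5, -5], [-5, 5, 5], [-5, 5, 5]].
Applying the same elementary operations to the rows and columns of A produces a congruent diagonal matrix with entries 6, 5/6, 0.
Counting signs: 2 positive, 1 zero.
Hence Q is positive semidefinite.

positive semidefinite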